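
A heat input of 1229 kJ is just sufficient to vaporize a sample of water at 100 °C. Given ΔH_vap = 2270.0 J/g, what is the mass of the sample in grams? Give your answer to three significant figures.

m = q / ΔH_vap = 1229000 J / 2270.0 J/g = 541 g

m = 541 g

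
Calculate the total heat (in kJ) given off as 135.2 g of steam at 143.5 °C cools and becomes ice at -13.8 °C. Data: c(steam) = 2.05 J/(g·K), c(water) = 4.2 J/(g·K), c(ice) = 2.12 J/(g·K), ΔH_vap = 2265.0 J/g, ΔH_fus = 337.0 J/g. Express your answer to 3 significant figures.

q = 425 kJ

q1 (cool steam 143.5→100 °C): 135.2 × 2.05 × 43.5 = 12056 J
q2 (condense at 100 °C): 135.2 × 2265.0 = 306228 J
q3 (cool water 100→0 °C): 135.2 × 4.2 × 100.0 = 56784 J
q4 (freeze at 0 °C): 135.2 × 337.0 = 45562 J
q5 (cool ice 0→-13.8 °C): 135.2 × 2.12 × 13.8 = 3955 J
Total: 12056 + 306228 + 56784 + 45562 + 3955 = 424585 J = 425 kJ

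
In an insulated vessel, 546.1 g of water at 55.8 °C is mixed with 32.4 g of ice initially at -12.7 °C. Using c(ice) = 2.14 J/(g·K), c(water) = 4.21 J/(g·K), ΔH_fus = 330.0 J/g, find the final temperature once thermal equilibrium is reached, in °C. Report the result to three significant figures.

T_f = 47.9 °C

Heat to bring ice to 0 °C and melt it: q₁ = 32.4×2.14×12.7 + 32.4×330.0 = 11573 J
Heat the water can supply cooling to 0 °C: 546.1×4.21×55.8 = 128289 J > q₁, so all ice melts.
Energy balance: 546.1×4.21×(55.8 − T) = 11573 + 32.4×4.21×(T − 0)
2299.081(55.8 − T) = 11573 + 136.404 T
128289 − 11573 = 2435.485 T
T = 116716 / 2435.485 = 47.92 °C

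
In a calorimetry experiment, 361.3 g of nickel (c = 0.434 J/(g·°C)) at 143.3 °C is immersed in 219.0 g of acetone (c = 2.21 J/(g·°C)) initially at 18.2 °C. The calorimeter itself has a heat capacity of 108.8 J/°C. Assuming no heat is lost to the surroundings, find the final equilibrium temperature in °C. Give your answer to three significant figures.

T_f = 44.4 °C

Heat lost by nickel = heat gained by acetone + calorimeter.
(361.3)(0.434)(143.3 − T) = [(219.0)(2.21) + 108.8](T − 18.2)
156.8042 (143.3 − T) = 592.79 (T − 18.2)
22470 − 156.8042 T = 592.79 T − 10789
33259 = 749.5942 T
T = 44.37 °C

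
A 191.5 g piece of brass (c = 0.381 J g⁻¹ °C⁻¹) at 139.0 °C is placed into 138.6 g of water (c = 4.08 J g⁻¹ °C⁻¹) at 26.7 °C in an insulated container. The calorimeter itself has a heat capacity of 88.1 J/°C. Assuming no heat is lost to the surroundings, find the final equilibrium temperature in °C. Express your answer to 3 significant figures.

T_f = 38.0 °C

Heat lost by brass = heat gained by water + calorimeter.
(191.5)(0.381)(139.0 − T) = [(138.6)(4.08) + 88.1](T − 26.7)
72.9615 (139.0 − T) = 653.588 (T − 26.7)
10142 − 72.9615 T = 653.588 T − 17451
27593 = 726.5495 T
T = 37.98 °C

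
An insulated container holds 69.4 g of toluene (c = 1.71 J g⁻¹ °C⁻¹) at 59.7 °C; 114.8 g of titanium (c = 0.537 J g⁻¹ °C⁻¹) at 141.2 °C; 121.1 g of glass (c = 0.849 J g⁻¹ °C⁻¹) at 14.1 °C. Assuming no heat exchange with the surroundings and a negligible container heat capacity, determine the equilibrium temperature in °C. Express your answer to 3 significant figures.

T_f = 60.9 °C

Σ mᵢcᵢ(T − Tᵢ) = 0  ⇒  T = Σ mᵢcᵢTᵢ / Σ mᵢcᵢ
Σ mᵢcᵢ = 69.4×1.71 + 114.8×0.537 + 121.1×0.849 = 283.1355
Σ mᵢcᵢTᵢ = 118.674×59.7 + 61.6476×141.2 + 102.8139×14.1 = 17239
T = 17239 / 283.1355 = 60.89 °C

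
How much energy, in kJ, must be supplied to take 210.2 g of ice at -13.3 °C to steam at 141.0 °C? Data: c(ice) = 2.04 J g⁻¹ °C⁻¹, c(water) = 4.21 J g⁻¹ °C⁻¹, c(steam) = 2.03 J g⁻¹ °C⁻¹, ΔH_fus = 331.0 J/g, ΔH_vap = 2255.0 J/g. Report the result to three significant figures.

q1 (heat ice -13.3→0.0 °C): 210.2 × 2.04 × 13.3 = 5703 J
q2 (melt at 0 °C): 210.2 × 331.0 = 69576 J
q3 (heat water 0.0→100.0 °C): 210.2 × 4.21 × 100.0 = 88494 J
q4 (vaporize at 100 °C): 210.2 × 2255.0 = 474001 J
q5 (heat steam 100.0→141.0 °C): 210.2 × 2.03 × 41.0 = 17495 J
Total: 5703 + 69576 + 88494 + 474001 + 17495 = 655269 J = 655 kJ

q = 655 kJ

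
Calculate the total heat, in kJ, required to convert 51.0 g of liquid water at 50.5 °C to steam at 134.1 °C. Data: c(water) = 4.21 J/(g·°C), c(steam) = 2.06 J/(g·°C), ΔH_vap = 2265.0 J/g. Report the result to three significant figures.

q1 (heat water 50.5→100.0 °C): 51.0 × 4.21 × 49.5 = 10628 J
q2 (vaporize at 100 °C): 51.0 × 2265.0 = 115515 J
q3 (heat steam 100.0→134.1 °C): 51.0 × 2.06 × 34.1 = 3583 J
Total: 10628 + 115515 + 3583 = 129726 J = 130 kJ

q = 130 kJ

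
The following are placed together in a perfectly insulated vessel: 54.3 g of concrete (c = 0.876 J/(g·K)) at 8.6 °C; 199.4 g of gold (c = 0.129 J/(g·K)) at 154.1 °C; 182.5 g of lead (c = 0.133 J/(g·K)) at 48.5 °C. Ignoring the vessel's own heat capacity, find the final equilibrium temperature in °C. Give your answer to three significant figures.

Σ mᵢcᵢ(T − Tᵢ) = 0  ⇒  T = Σ mᵢcᵢTᵢ / Σ mᵢcᵢ
Σ mᵢcᵢ = 54.3×0.876 + 199.4×0.129 + 182.5×0.133 = 97.5619
Σ mᵢcᵢTᵢ = 47.5668×8.6 + 25.7226×154.1 + 24.2725×48.5 = 5550.1
T = 5550.1 / 97.5619 = 56.89 °C

T_f = 56.9 °C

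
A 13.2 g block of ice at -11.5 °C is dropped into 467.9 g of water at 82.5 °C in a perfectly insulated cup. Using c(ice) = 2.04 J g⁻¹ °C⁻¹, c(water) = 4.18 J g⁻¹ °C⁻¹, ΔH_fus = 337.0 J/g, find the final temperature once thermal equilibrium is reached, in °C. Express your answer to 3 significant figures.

Heat to bring ice to 0 °C and melt it: q₁ = 13.2×2.04×11.5 + 13.2×337.0 = 4758.1 J
Heat the water can supply cooling to 0 °C: 467.9×4.18×82.5 = 161355 J > q₁, so all ice melts.
Energy balance: 467.9×4.18×(82.5 − T) = 4758.1 + 13.2×4.18×(T − 0)
1955.822(82.5 − T) = 4758.1 + 55.176 T
161355 − 4758.1 = 2010.998 T
T = 156596.9 / 2010.998 = 77.87 °C

T_f = 77.9 °C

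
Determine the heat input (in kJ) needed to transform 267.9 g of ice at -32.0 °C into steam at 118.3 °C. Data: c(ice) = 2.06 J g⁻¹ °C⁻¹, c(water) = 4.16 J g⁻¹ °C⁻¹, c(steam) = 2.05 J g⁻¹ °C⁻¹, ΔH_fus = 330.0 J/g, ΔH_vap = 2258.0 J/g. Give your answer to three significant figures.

q = 832 kJ

q1 (heat ice -32.0→0.0 °C): 267.9 × 2.06 × 32.0 = 17660 J
q2 (melt at 0 °C): 267.9 × 330.0 = 88407 J
q3 (heat water 0.0→100.0 °C): 267.9 × 4.16 × 100.0 = 111446 J
q4 (vaporize at 100 °C): 267.9 × 2258.0 = 604918 J
q5 (heat steam 100.0→118.3 °C): 267.9 × 2.05 × 18.3 = 10050 J
Total: 17660 + 88407 + 111446 + 604918 + 10050 = 832481 J = 832 kJ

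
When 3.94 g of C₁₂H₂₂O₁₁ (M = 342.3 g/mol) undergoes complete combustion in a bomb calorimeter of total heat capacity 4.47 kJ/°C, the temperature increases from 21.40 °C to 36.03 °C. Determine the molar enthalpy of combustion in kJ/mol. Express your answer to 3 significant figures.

ΔH = -5680 kJ/mol

ΔT = 36.03 − 21.40 = 14.63 °C
q_cal = C_cal × ΔT = 4.47 × 14.63 = 65.3961 kJ
n = 3.94 / 342.3 = 0.01151 mol
q_rxn = −q_cal = -65.3961 kJ
ΔH = -65.3961 / 0.01151 = -5682 kJ/mol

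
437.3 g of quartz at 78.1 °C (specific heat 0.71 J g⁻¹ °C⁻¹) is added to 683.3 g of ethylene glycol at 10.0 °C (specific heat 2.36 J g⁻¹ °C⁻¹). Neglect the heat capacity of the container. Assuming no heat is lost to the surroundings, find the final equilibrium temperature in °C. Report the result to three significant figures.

Heat lost by quartz = heat gained by ethylene glycol.
(437.3)(0.71)(78.1 − T) = (683.3)(2.36)(T − 10.0)
310.483 (78.1 − T) = 1612.588 (T − 10.0)
24249 − 310.483 T = 1612.588 T − 16126
40375 = 1923.071 T
T = 21.00 °C

T_f = 21.0 °C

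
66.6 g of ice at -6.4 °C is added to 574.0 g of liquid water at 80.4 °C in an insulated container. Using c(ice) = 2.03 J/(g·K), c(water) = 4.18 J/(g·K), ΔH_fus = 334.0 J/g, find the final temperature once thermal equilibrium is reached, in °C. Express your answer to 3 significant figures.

T_f = 63.4 °C

Heat to bring ice to 0 °C and melt it: q₁ = 66.6×2.03×6.4 + 66.6×334.0 = 23110 J
Heat the water can supply cooling to 0 °C: 574.0×4.18×80.4 = 192905 J > q₁, so all ice melts.
Energy balance: 574.0×4.18×(80.4 − T) = 23110 + 66.6×4.18×(T − 0)
2399.32(80.4 − T) = 23110 + 278.388 T
192905 − 23110 = 2677.708 T
T = 169795 / 2677.708 = 63.41 °C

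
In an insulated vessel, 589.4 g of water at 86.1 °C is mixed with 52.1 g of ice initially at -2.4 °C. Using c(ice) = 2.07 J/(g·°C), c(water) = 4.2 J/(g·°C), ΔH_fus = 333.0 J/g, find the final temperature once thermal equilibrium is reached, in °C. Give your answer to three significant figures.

Heat to bring ice to 0 °C and melt it: q₁ = 52.1×2.07×2.4 + 52.1×333.0 = 17608 J
Heat the water can supply cooling to 0 °C: 589.4×4.2×86.1 = 213139 J > q₁, so all ice melts.
Energy balance: 589.4×4.2×(86.1 − T) = 17608 + 52.1×4.2×(T − 0)
2475.48(86.1 − T) = 17608 + 218.82 T
213139 − 17608 = 2694.30 T
T = 195531 / 2694.30 = 72.57 °C

T_f = 72.6 °C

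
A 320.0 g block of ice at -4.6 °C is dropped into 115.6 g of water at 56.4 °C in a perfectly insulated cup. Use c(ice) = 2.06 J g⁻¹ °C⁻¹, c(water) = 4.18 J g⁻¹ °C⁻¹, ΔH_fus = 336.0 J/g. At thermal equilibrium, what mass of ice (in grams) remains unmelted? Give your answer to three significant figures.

m_ice remaining = 248 g

Heat to warm all ice to 0 °C: 320.0×2.06×4.6 = 3032.3 J
Heat released by water cooling to 0 °C: 115.6×4.18×56.4 = 27253 J
27253 J < 3032.3 + 320.0×336.0 = 110552.3 J, so not all ice melts; final T = 0 °C.
Heat left for melting: 27253 − 3032.3 = 24220.7 J
Mass melted = 24220.7 / 336.0 = 72.09 g
Ice remaining = 320.0 − 72.09 = 247.91 g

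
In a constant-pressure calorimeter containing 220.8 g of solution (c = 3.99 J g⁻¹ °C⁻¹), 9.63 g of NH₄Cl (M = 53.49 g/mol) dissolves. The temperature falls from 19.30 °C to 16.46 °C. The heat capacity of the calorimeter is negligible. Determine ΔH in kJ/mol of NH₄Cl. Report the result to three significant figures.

ΔH = 13.9 kJ/mol

|ΔT| = |16.46 − 19.30| = 2.84 °C
|q_surr| = (220.8 × 3.99) × 2.84 = 880.992 × 2.84 = 2502 J
n(NH₄Cl) = 9.63 / 53.49 = 0.1800 mol
Temperature fell, so q_rxn = +|q_surr| = 2.502 kJ
ΔH = q_rxn / n = 13.90 kJ/mol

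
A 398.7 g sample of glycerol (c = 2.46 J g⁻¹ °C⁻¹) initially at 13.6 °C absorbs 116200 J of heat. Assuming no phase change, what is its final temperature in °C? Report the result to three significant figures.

T_f = 132 °C

ΔT = q / (m c) = 116200 / (398.7 × 2.46) = 118.5 °C
T_f = 13.6 + 118.5 = 132.1 °C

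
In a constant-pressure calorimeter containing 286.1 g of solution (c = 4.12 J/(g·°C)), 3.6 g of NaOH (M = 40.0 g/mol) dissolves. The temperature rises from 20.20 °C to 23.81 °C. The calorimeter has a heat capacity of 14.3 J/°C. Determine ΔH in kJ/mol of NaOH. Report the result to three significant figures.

ΔH = -47.9 kJ/mol

|ΔT| = |23.81 − 20.20| = 3.61 °C
|q_surr| = (286.1 × 4.12 + 14.3) × 3.61 = 1193.032 × 3.61 = 4307 J
n(NaOH) = 3.6 / 40.0 = 0.09000 mol
Temperature rose, so q_rxn = −|q_surr| = -4.307 kJ
ΔH = q_rxn / n = -47.86 kJ/mol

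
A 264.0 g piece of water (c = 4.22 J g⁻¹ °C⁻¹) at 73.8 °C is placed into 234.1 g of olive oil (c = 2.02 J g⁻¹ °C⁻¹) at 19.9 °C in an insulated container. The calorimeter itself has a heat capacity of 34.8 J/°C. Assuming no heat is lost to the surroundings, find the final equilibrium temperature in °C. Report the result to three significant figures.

T_f = 56.9 °C

Heat lost by water = heat gained by olive oil + calorimeter.
(264.0)(4.22)(73.8 − T) = [(234.1)(2.02) + 34.8](T − 19.9)
1114.08 (73.8 − T) = 507.682 (T − 19.9)
82219 − 1114.08 T = 507.682 T − 10103
92322 = 1621.762 T
T = 56.93 °C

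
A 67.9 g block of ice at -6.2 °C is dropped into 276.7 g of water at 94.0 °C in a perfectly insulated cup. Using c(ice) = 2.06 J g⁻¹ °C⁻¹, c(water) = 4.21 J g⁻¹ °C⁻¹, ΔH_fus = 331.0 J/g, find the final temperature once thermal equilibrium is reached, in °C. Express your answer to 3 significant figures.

T_f = 59.4 °C

Heat to bring ice to 0 °C and melt it: q₁ = 67.9×2.06×6.2 + 67.9×331.0 = 23342 J
Heat the water can supply cooling to 0 °C: 276.7×4.21×94.0 = 109501 J > q₁, so all ice melts.
Energy balance: 276.7×4.21×(94.0 − T) = 23342 + 67.9×4.21×(T − 0)
1164.907(94.0 − T) = 23342 + 285.859 T
109501 − 23342 = 1450.766 T
T = 86159 / 1450.766 = 59.39 °C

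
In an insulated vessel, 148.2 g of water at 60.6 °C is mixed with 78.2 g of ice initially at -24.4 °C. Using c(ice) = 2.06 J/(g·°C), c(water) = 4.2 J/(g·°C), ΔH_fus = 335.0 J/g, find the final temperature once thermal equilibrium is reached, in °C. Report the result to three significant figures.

Heat to bring ice to 0 °C and melt it: q₁ = 78.2×2.06×24.4 + 78.2×335.0 = 30128 J
Heat the water can supply cooling to 0 °C: 148.2×4.2×60.6 = 37719.9 J > q₁, so all ice melts.
Energy balance: 148.2×4.2×(60.6 − T) = 30128 + 78.2×4.2×(T − 0)
622.44(60.6 − T) = 30128 + 328.44 T
37719.9 − 30128 = 950.88 T
T = 7591.9 / 950.88 = 7.984 °C

T_f = 7.98 °C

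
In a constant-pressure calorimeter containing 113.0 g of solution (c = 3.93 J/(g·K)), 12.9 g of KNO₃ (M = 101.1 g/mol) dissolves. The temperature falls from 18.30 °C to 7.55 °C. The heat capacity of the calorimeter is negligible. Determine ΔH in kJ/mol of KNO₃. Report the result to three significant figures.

|ΔT| = |7.55 − 18.30| = 10.75 °C
|q_surr| = (113.0 × 3.93) × 10.75 = 444.09 × 10.75 = 4774 J
n(KNO₃) = 12.9 / 101.1 = 0.1276 mol
Temperature fell, so q_rxn = +|q_surr| = 4.774 kJ
ΔH = q_rxn / n = 37.41 kJ/mol

ΔH = 37.4 kJ/mol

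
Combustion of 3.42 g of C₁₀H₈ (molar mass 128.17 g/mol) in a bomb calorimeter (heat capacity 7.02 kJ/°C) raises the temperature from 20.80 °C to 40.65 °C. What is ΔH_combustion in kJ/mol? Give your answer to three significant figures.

ΔT = 40.65 − 20.80 = 19.85 °C
q_cal = C_cal × ΔT = 7.02 × 19.85 = 139.347 kJ
n = 3.42 / 128.17 = 0.02668 mol
q_rxn = −q_cal = -139.347 kJ
ΔH = -139.347 / 0.02668 = -5223 kJ/mol

ΔH = -5220 kJ/mol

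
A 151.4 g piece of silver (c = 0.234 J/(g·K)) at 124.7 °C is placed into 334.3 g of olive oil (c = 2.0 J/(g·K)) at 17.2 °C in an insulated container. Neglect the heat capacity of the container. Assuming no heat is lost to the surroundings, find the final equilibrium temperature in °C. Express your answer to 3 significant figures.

T_f = 22.6 °C

Heat lost by silver = heat gained by olive oil.
(151.4)(0.234)(124.7 − T) = (334.3)(2.0)(T − 17.2)
35.4276 (124.7 − T) = 668.6 (T − 17.2)
4417.8 − 35.4276 T = 668.6 T − 11500
15917.8 = 704.0276 T
T = 22.61 °C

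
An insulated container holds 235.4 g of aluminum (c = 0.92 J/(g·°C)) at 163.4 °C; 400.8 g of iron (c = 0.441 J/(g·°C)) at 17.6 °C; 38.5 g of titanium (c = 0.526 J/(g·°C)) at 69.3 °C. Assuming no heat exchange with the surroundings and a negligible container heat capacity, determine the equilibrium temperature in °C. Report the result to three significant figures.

T_f = 96.5 °C

Σ mᵢcᵢ(T − Tᵢ) = 0  ⇒  T = Σ mᵢcᵢTᵢ / Σ mᵢcᵢ
Σ mᵢcᵢ = 235.4×0.92 + 400.8×0.441 + 38.5×0.526 = 413.5718
Σ mᵢcᵢTᵢ = 216.568×163.4 + 176.7528×17.6 + 20.251×69.3 = 39901
T = 39901 / 413.5718 = 96.48 °C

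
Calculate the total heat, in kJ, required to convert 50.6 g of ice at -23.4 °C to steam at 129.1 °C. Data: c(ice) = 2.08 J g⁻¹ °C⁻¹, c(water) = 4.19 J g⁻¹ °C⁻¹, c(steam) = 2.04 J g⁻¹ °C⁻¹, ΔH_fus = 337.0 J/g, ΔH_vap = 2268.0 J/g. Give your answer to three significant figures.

q = 158 kJ

q1 (heat ice -23.4→0.0 °C): 50.6 × 2.08 × 23.4 = 2463 J
q2 (melt at 0 °C): 50.6 × 337.0 = 17052 J
q3 (heat water 0.0→100.0 °C): 50.6 × 4.19 × 100.0 = 21201 J
q4 (vaporize at 100 °C): 50.6 × 2268.0 = 114761 J
q5 (heat steam 100.0→129.1 °C): 50.6 × 2.04 × 29.1 = 3004 J
Total: 2463 + 17052 + 21201 + 114761 + 3004 = 158481 J = 158 kJ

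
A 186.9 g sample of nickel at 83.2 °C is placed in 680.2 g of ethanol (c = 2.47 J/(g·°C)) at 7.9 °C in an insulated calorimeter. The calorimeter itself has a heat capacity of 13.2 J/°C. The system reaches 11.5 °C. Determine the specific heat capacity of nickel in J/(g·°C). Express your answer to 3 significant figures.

c = 0.455 J/(g·°C)

q_gained = (680.2 × 2.47 + 13.2) × (11.5 − 7.9) = 6096 J
q_lost = 186.9 × c × (83.2 − 11.5) = 13400.73 c
Set equal: c = 6096 / 13400.73 = 0.455 J/(g·°C)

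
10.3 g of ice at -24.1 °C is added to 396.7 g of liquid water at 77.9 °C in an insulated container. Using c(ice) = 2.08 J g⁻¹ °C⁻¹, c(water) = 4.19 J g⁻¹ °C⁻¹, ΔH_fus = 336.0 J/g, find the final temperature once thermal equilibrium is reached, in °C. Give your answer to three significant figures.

T_f = 73.6 °C

Heat to bring ice to 0 °C and melt it: q₁ = 10.3×2.08×24.1 + 10.3×336.0 = 3977.1 J
Heat the water can supply cooling to 0 °C: 396.7×4.19×77.9 = 129483 J > q₁, so all ice melts.
Energy balance: 396.7×4.19×(77.9 − T) = 3977.1 + 10.3×4.19×(T − 0)
1662.173(77.9 − T) = 3977.1 + 43.157 T
129483 − 3977.1 = 1705.330 T
T = 125505.9 / 1705.330 = 73.60 °C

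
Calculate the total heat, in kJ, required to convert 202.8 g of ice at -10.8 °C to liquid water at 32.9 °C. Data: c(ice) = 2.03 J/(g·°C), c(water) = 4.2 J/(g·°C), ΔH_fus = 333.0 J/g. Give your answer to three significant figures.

q = 100 kJ

q1 (heat ice -10.8→0.0 °C): 202.8 × 2.03 × 10.8 = 4446 J
q2 (melt at 0 °C): 202.8 × 333.0 = 67532 J
q3 (heat water 0.0→32.9 °C): 202.8 × 4.2 × 32.9 = 28023 J
Total: 4446 + 67532 + 28023 = 100001 J = 100 kJ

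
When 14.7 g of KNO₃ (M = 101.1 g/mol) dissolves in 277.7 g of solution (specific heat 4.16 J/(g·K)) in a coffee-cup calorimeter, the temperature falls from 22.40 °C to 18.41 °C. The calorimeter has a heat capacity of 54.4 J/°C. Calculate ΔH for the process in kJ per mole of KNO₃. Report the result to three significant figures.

ΔH = 33.2 kJ/mol

|ΔT| = |18.41 − 22.40| = 3.99 °C
|q_surr| = (277.7 × 4.16 + 54.4) × 3.99 = 1209.632 × 3.99 = 4826 J
n(KNO₃) = 14.7 / 101.1 = 0.1454 mol
Temperature fell, so q_rxn = +|q_surr| = 4.826 kJ
ΔH = q_rxn / n = 33.19 kJ/mol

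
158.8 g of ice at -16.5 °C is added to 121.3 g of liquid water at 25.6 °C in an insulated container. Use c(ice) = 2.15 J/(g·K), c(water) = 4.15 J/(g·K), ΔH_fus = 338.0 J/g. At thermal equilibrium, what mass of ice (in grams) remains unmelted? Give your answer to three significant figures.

Heat to warm all ice to 0 °C: 158.8×2.15×16.5 = 5633.4 J
Heat released by water cooling to 0 °C: 121.3×4.15×25.6 = 12887 J
12887 J < 5633.4 + 158.8×338.0 = 59307.8 J, so not all ice melts; final T = 0 °C.
Heat left for melting: 12887 − 5633.4 = 7253.6 J
Mass melted = 7253.6 / 338.0 = 21.46 g
Ice remaining = 158.8 − 21.46 = 137.34 g

m_ice remaining = 137 g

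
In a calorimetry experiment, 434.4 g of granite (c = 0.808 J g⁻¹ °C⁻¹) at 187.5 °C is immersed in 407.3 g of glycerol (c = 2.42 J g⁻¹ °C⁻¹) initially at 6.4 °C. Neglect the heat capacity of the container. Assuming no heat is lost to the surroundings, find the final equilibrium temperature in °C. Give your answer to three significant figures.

Heat lost by granite = heat gained by glycerol.
(434.4)(0.808)(187.5 − T) = (407.3)(2.42)(T − 6.4)
350.9952 (187.5 − T) = 985.666 (T − 6.4)
65812 − 350.9952 T = 985.666 T − 6308.3
72120.3 = 1336.6612 T
T = 53.96 °C

T_f = 54.0 °C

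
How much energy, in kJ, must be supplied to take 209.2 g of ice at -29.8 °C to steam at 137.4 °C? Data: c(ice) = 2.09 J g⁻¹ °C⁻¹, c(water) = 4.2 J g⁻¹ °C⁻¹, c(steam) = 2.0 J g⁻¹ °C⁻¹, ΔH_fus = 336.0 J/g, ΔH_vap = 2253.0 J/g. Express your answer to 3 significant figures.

q1 (heat ice -29.8→0.0 °C): 209.2 × 2.09 × 29.8 = 13029 J
q2 (melt at 0 °C): 209.2 × 336.0 = 70291 J
q3 (heat water 0.0→100.0 °C): 209.2 × 4.2 × 100.0 = 87864 J
q4 (vaporize at 100 °C): 209.2 × 2253.0 = 471328 J
q5 (heat steam 100.0→137.4 °C): 209.2 × 2.0 × 37.4 = 15648 J
Total: 13029 + 70291 + 87864 + 471328 + 15648 = 658160 J = 658 kJ

q = 658 kJ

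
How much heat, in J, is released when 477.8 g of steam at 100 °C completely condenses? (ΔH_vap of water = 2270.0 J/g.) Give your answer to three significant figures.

q = 1080000 J

q = m × ΔH_vap = 477.8 × 2270.0 = 1084600 J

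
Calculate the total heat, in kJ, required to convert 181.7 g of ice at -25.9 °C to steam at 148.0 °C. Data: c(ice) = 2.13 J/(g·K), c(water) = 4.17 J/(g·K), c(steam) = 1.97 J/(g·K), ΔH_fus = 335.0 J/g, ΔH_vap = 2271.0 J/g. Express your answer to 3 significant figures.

q1 (heat ice -25.9→0.0 °C): 181.7 × 2.13 × 25.9 = 10024 J
q2 (melt at 0 °C): 181.7 × 335.0 = 60870 J
q3 (heat water 0.0→100.0 °C): 181.7 × 4.17 × 100.0 = 75769 J
q4 (vaporize at 100 °C): 181.7 × 2271.0 = 412641 J
q5 (heat steam 100.0→148.0 °C): 181.7 × 1.97 × 48.0 = 17182 J
Total: 10024 + 60870 + 75769 + 412641 + 17182 = 576486 J = 576 kJ

q = 576 kJ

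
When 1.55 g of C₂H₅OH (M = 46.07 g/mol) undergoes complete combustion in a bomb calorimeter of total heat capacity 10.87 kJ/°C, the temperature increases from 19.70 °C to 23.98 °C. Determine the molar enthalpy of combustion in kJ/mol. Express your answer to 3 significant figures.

ΔH = -1380 kJ/mol

ΔT = 23.98 − 19.70 = 4.28 °C
q_cal = C_cal × ΔT = 10.87 × 4.28 = 46.5236 kJ
n = 1.55 / 46.07 = 0.03364 mol
q_rxn = −q_cal = -46.5236 kJ
ΔH = -46.5236 / 0.03364 = -1383 kJ/mol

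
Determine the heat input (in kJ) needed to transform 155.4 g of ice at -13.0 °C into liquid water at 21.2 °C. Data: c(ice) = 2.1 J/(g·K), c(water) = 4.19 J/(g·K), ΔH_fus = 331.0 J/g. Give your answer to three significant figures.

q = 69.5 kJ

q1 (heat ice -13.0→0.0 °C): 155.4 × 2.1 × 13.0 = 4242 J
q2 (melt at 0 °C): 155.4 × 331.0 = 51437 J
q3 (heat water 0.0→21.2 °C): 155.4 × 4.19 × 21.2 = 13804 J
Total: 4242 + 51437 + 13804 = 69483 J = 69.5 kJ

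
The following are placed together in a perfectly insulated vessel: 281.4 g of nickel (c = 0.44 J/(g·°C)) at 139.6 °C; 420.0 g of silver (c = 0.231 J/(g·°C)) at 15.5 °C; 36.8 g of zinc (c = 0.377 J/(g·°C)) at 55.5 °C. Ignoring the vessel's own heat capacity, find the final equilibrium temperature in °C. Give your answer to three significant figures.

Σ mᵢcᵢ(T − Tᵢ) = 0  ⇒  T = Σ mᵢcᵢTᵢ / Σ mᵢcᵢ
Σ mᵢcᵢ = 281.4×0.44 + 420.0×0.231 + 36.8×0.377 = 234.7096
Σ mᵢcᵢTᵢ = 123.816×139.6 + 97.02×15.5 + 13.8736×55.5 = 19559
T = 19559 / 234.7096 = 83.33 °C

T_f = 83.3 °C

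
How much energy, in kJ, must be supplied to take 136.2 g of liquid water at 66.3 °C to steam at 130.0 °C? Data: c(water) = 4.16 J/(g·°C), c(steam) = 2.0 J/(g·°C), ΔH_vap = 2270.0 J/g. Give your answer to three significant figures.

q1 (heat water 66.3→100.0 °C): 136.2 × 4.16 × 33.7 = 19094 J
q2 (vaporize at 100 °C): 136.2 × 2270.0 = 309174 J
q3 (heat steam 100.0→130.0 °C): 136.2 × 2.0 × 30.0 = 8172 J
Total: 19094 + 309174 + 8172 = 336440 J = 336 kJ

q = 336 kJ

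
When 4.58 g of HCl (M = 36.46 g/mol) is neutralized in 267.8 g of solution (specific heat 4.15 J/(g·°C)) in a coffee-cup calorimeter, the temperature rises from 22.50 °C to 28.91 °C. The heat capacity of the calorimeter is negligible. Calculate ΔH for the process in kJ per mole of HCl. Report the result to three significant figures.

|ΔT| = |28.91 − 22.50| = 6.41 °C
|q_surr| = (267.8 × 4.15) × 6.41 = 1111.37 × 6.41 = 7124 J
n(HCl) = 4.58 / 36.46 = 0.1256 mol
Temperature rose, so q_rxn = −|q_surr| = -7.124 kJ
ΔH = q_rxn / n = -56.72 kJ/mol

ΔH = -56.7 kJ/mol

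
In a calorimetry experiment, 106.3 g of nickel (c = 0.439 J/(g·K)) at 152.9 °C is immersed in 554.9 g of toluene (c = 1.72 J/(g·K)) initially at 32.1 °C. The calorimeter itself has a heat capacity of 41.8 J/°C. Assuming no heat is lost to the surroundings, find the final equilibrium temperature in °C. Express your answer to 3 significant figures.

Heat lost by nickel = heat gained by toluene + calorimeter.
(106.3)(0.439)(152.9 − T) = [(554.9)(1.72) + 41.8](T − 32.1)
46.6657 (152.9 − T) = 996.228 (T − 32.1)
7135.2 − 46.6657 T = 996.228 T − 31979
39114.2 = 1042.8937 T
T = 37.51 °C

T_f = 37.5 °C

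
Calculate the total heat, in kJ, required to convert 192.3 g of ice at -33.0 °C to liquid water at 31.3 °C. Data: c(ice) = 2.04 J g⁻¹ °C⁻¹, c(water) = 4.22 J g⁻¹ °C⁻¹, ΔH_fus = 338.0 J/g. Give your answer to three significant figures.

q1 (heat ice -33.0→0.0 °C): 192.3 × 2.04 × 33.0 = 12946 J
q2 (melt at 0 °C): 192.3 × 338.0 = 64997 J
q3 (heat water 0.0→31.3 °C): 192.3 × 4.22 × 31.3 = 25400 J
Total: 12946 + 64997 + 25400 = 103343 J = 103 kJ

q = 103 kJ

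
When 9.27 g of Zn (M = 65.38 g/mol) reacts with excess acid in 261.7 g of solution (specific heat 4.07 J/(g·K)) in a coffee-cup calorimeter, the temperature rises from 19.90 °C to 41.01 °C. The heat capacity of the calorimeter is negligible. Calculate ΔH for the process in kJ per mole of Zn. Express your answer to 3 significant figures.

|ΔT| = |41.01 − 19.90| = 21.11 °C
|q_surr| = (261.7 × 4.07) × 21.11 = 1065.119 × 21.11 = 22480 J
n(Zn) = 9.27 / 65.38 = 0.1418 mol
Temperature rose, so q_rxn = −|q_surr| = -22.48 kJ
ΔH = q_rxn / n = -158.5 kJ/mol

ΔH = -159 kJ/mol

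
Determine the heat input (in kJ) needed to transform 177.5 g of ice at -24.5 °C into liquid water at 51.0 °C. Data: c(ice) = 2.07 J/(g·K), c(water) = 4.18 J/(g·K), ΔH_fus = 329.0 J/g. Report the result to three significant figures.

q = 105 kJ

q1 (heat ice -24.5→0.0 °C): 177.5 × 2.07 × 24.5 = 9002 J
q2 (melt at 0 °C): 177.5 × 329.0 = 58398 J
q3 (heat water 0.0→51.0 °C): 177.5 × 4.18 × 51.0 = 37839 J
Total: 9002 + 58398 + 37839 = 105239 J = 105 kJ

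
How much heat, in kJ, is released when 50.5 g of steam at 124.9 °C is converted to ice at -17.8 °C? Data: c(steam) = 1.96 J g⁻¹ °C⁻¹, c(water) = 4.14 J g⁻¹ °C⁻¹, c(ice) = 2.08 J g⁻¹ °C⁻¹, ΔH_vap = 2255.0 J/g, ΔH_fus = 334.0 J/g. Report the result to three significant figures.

q1 (cool steam 124.9→100 °C): 50.5 × 1.96 × 24.9 = 2465 J
q2 (condense at 100 °C): 50.5 × 2255.0 = 113878 J
q3 (cool water 100→0 °C): 50.5 × 4.14 × 100.0 = 20907 J
q4 (freeze at 0 °C): 50.5 × 334.0 = 16867 J
q5 (cool ice 0→-17.8 °C): 50.5 × 2.08 × 17.8 = 1870 J
Total: 2465 + 113878 + 20907 + 16867 + 1870 = 155987 J = 156 kJ

q = 156 kJ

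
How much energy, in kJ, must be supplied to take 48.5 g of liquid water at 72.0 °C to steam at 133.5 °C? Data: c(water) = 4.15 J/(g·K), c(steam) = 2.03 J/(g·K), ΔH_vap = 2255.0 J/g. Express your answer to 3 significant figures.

q = 118 kJ

q1 (heat water 72.0→100.0 °C): 48.5 × 4.15 × 28.0 = 5636 J
q2 (vaporize at 100 °C): 48.5 × 2255.0 = 109368 J
q3 (heat steam 100.0→133.5 °C): 48.5 × 2.03 × 33.5 = 3298 J
Total: 5636 + 109368 + 3298 = 118302 J = 118 kJ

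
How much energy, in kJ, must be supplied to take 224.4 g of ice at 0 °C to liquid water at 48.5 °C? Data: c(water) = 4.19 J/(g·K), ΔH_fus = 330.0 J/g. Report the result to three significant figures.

q = 120 kJ

q1 (melt at 0 °C): 224.4 × 330.0 = 74052 J
q2 (heat water 0.0→48.5 °C): 224.4 × 4.19 × 48.5 = 45601 J
Total: 74052 + 45601 = 119653 J = 120 kJ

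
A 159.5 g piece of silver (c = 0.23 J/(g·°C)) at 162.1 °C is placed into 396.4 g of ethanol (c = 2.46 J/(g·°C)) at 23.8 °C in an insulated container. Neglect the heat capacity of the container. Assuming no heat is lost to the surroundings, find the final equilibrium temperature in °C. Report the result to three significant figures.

T_f = 28.8 °C

Heat lost by silver = heat gained by ethanol.
(159.5)(0.23)(162.1 − T) = (396.4)(2.46)(T − 23.8)
36.685 (162.1 − T) = 975.144 (T − 23.8)
5946.6 − 36.685 T = 975.144 T − 23208
29154.6 = 1011.829 T
T = 28.81 °C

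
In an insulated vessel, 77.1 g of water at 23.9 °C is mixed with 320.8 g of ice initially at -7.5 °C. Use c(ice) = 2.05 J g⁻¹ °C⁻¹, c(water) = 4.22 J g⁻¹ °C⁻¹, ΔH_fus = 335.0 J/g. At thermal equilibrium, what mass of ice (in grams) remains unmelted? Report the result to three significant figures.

Heat to warm all ice to 0 °C: 320.8×2.05×7.5 = 4932.3 J
Heat released by water cooling to 0 °C: 77.1×4.22×23.9 = 7776.2 J
7776.2 J < 4932.3 + 320.8×335.0 = 112400.3 J, so not all ice melts; final T = 0 °C.
Heat left for melting: 7776.2 − 4932.3 = 2843.9 J
Mass melted = 2843.9 / 335.0 = 8.489 g
Ice remaining = 320.8 − 8.489 = 312.311 g

m_ice remaining = 312 g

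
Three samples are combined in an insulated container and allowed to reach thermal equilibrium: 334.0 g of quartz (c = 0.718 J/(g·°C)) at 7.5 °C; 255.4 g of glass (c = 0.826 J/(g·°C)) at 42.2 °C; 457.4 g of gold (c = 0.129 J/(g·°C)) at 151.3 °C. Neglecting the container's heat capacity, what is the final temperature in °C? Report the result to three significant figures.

Σ mᵢcᵢ(T − Tᵢ) = 0  ⇒  T = Σ mᵢcᵢTᵢ / Σ mᵢcᵢ
Σ mᵢcᵢ = 334.0×0.718 + 255.4×0.826 + 457.4×0.129 = 509.7770
Σ mᵢcᵢTᵢ = 239.812×7.5 + 210.9604×42.2 + 59.0046×151.3 = 19629
T = 19629 / 509.7770 = 38.51 °C

T_f = 38.5 °C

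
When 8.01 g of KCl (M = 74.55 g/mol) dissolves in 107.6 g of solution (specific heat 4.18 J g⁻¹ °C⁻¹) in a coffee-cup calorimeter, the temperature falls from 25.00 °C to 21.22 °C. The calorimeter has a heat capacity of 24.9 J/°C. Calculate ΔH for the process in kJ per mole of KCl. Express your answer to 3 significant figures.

|ΔT| = |21.22 − 25.00| = 3.78 °C
|q_surr| = (107.6 × 4.18 + 24.9) × 3.78 = 474.668 × 3.78 = 1794 J
n(KCl) = 8.01 / 74.55 = 0.1074 mol
Temperature fell, so q_rxn = +|q_surr| = 1.794 kJ
ΔH = q_rxn / n = 16.70 kJ/mol

ΔH = 16.7 kJ/mol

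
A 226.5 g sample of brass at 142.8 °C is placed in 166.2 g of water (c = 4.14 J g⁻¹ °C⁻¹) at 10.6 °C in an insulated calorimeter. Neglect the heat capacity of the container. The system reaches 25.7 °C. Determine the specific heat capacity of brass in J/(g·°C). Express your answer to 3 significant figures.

c = 0.392 J/(g·°C)

q_gained = (166.2 × 4.14) × (25.7 − 10.6) = 10390 J
q_lost = 226.5 × c × (142.8 − 25.7) = 26523.15 c
Set equal: c = 10390 / 26523.15 = 0.392 J/(g·°C)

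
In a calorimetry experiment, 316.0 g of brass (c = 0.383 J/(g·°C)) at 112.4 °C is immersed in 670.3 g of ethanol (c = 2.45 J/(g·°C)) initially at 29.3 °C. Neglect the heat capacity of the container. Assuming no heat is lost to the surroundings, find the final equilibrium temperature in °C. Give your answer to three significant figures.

Heat lost by brass = heat gained by ethanol.
(316.0)(0.383)(112.4 − T) = (670.3)(2.45)(T − 29.3)
121.028 (112.4 − T) = 1642.235 (T − 29.3)
13604 − 121.028 T = 1642.235 T − 48117
61721 = 1763.263 T
T = 35.00 °C

T_f = 35.0 °C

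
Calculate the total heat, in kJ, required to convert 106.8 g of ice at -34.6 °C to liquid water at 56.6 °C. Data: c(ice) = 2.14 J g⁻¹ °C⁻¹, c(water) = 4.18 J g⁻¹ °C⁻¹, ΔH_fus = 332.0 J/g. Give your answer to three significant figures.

q = 68.6 kJ

q1 (heat ice -34.6→0.0 °C): 106.8 × 2.14 × 34.6 = 7908 J
q2 (melt at 0 °C): 106.8 × 332.0 = 35458 J
q3 (heat water 0.0→56.6 °C): 106.8 × 4.18 × 56.6 = 25268 J
Total: 7908 + 35458 + 25268 = 68634 J = 68.6 kJ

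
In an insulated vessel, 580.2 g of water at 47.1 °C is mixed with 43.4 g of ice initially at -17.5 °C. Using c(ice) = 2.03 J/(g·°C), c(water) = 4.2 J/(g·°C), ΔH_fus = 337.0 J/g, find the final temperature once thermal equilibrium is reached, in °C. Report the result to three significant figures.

T_f = 37.6 °C

Heat to bring ice to 0 °C and melt it: q₁ = 43.4×2.03×17.5 + 43.4×337.0 = 16168 J
Heat the water can supply cooling to 0 °C: 580.2×4.2×47.1 = 114775 J > q₁, so all ice melts.
Energy balance: 580.2×4.2×(47.1 − T) = 16168 + 43.4×4.2×(T − 0)
2436.84(47.1 − T) = 16168 + 182.28 T
114775 − 16168 = 2619.12 T
T = 98607 / 2619.12 = 37.649 °C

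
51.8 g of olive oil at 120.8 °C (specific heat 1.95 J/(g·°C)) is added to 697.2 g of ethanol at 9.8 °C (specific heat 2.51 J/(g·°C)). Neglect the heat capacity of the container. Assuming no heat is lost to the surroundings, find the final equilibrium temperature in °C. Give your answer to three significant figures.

Heat lost by olive oil = heat gained by ethanol.
(51.8)(1.95)(120.8 − T) = (697.2)(2.51)(T − 9.8)
101.01 (120.8 − T) = 1749.972 (T − 9.8)
12202 − 101.01 T = 1749.972 T − 17150
29352 = 1850.982 T
T = 15.86 °C

T_f = 15.9 °C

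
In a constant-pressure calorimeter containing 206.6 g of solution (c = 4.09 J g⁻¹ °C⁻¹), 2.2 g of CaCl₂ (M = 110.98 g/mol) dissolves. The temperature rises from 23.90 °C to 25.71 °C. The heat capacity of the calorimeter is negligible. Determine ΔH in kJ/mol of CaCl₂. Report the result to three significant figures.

|ΔT| = |25.71 − 23.90| = 1.81 °C
|q_surr| = (206.6 × 4.09) × 1.81 = 844.994 × 1.81 = 1529.4 J
n(CaCl₂) = 2.2 / 110.98 = 0.019823 mol
Temperature rose, so q_rxn = −|q_surr| = -1.5294 kJ
ΔH = q_rxn / n = -77.15 kJ/mol

ΔH = -77.2 kJ/mol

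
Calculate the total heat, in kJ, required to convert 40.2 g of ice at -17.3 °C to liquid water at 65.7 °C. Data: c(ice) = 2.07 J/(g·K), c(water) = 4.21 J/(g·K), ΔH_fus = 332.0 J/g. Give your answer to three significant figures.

q1 (heat ice -17.3→0.0 °C): 40.2 × 2.07 × 17.3 = 1440 J
q2 (melt at 0 °C): 40.2 × 332.0 = 13346 J
q3 (heat water 0.0→65.7 °C): 40.2 × 4.21 × 65.7 = 11119 J
Total: 1440 + 13346 + 11119 = 25905 J = 25.9 kJ

q = 25.9 kJ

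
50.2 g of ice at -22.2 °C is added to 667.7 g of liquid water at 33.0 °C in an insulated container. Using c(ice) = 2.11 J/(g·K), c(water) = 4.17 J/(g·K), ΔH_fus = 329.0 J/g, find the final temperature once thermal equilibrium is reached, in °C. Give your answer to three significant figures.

T_f = 24.4 °C

Heat to bring ice to 0 °C and melt it: q₁ = 50.2×2.11×22.2 + 50.2×329.0 = 18867 J
Heat the water can supply cooling to 0 °C: 667.7×4.17×33.0 = 91882.2 J > q₁, so all ice melts.
Energy balance: 667.7×4.17×(33.0 − T) = 18867 + 50.2×4.17×(T − 0)
2784.309(33.0 − T) = 18867 + 209.334 T
91882.2 − 18867 = 2993.643 T
T = 73015.2 / 2993.643 = 24.39 °C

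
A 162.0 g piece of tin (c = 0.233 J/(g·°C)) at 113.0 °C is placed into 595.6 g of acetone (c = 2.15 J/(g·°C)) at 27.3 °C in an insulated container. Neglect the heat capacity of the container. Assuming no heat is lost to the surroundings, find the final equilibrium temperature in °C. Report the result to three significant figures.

Heat lost by tin = heat gained by acetone.
(162.0)(0.233)(113.0 − T) = (595.6)(2.15)(T − 27.3)
37.746 (113.0 − T) = 1280.54 (T − 27.3)
4265.3 − 37.746 T = 1280.54 T − 34959
39224.3 = 1318.286 T
T = 29.75 °C

T_f = 29.8 °C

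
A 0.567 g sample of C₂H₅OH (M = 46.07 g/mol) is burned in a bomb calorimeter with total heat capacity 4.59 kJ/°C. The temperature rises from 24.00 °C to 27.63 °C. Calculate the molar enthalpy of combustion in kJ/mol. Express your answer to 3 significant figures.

ΔT = 27.63 − 24.00 = 3.63 °C
q_cal = C_cal × ΔT = 4.59 × 3.63 = 16.6617 kJ
n = 0.567 / 46.07 = 0.01231 mol
q_rxn = −q_cal = -16.6617 kJ
ΔH = -16.6617 / 0.01231 = -1354 kJ/mol

ΔH = -1350 kJ/mol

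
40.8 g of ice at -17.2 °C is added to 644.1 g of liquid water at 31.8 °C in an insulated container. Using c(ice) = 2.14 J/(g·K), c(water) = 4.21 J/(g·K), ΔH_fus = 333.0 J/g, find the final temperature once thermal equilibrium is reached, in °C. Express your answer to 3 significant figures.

T_f = 24.7 °C

Heat to bring ice to 0 °C and melt it: q₁ = 40.8×2.14×17.2 + 40.8×333.0 = 15088 J
Heat the water can supply cooling to 0 °C: 644.1×4.21×31.8 = 86230.8 J > q₁, so all ice melts.
Energy balance: 644.1×4.21×(31.8 − T) = 15088 + 40.8×4.21×(T − 0)
2711.661(31.8 − T) = 15088 + 171.768 T
86230.8 − 15088 = 2883.429 T
T = 71142.8 / 2883.429 = 24.67 °C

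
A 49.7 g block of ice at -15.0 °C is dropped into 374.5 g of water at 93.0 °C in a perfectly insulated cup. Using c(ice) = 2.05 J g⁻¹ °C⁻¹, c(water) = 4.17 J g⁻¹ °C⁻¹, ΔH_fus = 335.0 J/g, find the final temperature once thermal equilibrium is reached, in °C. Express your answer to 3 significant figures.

T_f = 71.8 °C

Heat to bring ice to 0 °C and melt it: q₁ = 49.7×2.05×15.0 + 49.7×335.0 = 18178 J
Heat the water can supply cooling to 0 °C: 374.5×4.17×93.0 = 145235 J > q₁, so all ice melts.
Energy balance: 374.5×4.17×(93.0 − T) = 18178 + 49.7×4.17×(T − 0)
1561.665(93.0 − T) = 18178 + 207.249 T
145235 − 18178 = 1768.914 T
T = 127057 / 1768.914 = 71.83 °C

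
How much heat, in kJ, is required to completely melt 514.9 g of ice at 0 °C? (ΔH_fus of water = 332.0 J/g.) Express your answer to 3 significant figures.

q = 171 kJ

q = m × ΔH_fus = 514.9 × 332.0 = 170900 J = 171 kJ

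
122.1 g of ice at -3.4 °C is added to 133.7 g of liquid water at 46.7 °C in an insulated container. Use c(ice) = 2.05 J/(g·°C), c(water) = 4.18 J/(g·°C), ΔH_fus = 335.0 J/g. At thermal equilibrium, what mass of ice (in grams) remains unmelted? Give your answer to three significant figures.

m_ice remaining = 46.7 g

Heat to warm all ice to 0 °C: 122.1×2.05×3.4 = 851.04 J
Heat released by water cooling to 0 °C: 133.7×4.18×46.7 = 26099 J
26099 J < 851.04 + 122.1×335.0 = 41754.54 J, so not all ice melts; final T = 0 °C.
Heat left for melting: 26099 − 851.04 = 25247.96 J
Mass melted = 25247.96 / 335.0 = 75.37 g
Ice remaining = 122.1 − 75.37 = 46.73 g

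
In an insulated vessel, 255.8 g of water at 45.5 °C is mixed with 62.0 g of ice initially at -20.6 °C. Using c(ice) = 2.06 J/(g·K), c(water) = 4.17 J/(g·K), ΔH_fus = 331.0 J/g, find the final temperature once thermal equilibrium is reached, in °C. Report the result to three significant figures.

Heat to bring ice to 0 °C and melt it: q₁ = 62.0×2.06×20.6 + 62.0×331.0 = 23153 J
Heat the water can supply cooling to 0 °C: 255.8×4.17×45.5 = 48534.2 J > q₁, so all ice melts.
Energy balance: 255.8×4.17×(45.5 − T) = 23153 + 62.0×4.17×(T − 0)
1066.686(45.5 − T) = 23153 + 258.54 T
48534.2 − 23153 = 1325.226 T
T = 25381.2 / 1325.226 = 19.15 °C

T_f = 19.2 °C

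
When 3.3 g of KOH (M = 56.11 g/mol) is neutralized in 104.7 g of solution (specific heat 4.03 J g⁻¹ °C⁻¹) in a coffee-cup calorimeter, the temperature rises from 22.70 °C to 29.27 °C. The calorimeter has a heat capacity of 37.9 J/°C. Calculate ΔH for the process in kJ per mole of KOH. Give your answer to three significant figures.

ΔH = -51.4 kJ/mol

|ΔT| = |29.27 − 22.70| = 6.57 °C
|q_surr| = (104.7 × 4.03 + 37.9) × 6.57 = 459.841 × 6.57 = 3021 J
n(KOH) = 3.3 / 56.11 = 0.05881 mol
Temperature rose, so q_rxn = −|q_surr| = -3.021 kJ
ΔH = q_rxn / n = -51.37 kJ/mol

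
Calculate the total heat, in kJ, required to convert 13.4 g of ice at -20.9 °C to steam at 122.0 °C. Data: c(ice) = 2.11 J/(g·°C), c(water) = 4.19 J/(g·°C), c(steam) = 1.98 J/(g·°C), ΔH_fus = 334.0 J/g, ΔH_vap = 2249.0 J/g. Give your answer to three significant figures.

q1 (heat ice -20.9→0.0 °C): 13.4 × 2.11 × 20.9 = 591 J
q2 (melt at 0 °C): 13.4 × 334.0 = 4476 J
q3 (heat water 0.0→100.0 °C): 13.4 × 4.19 × 100.0 = 5615 J
q4 (vaporize at 100 °C): 13.4 × 2249.0 = 30137 J
q5 (heat steam 100.0→122.0 °C): 13.4 × 1.98 × 22.0 = 584 J
Total: 591 + 4476 + 5615 + 30137 + 584 = 41403 J = 41.4 kJ

q = 41.4 kJ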